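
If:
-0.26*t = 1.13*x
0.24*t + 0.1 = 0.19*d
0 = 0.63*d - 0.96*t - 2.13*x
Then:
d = -0.76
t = -1.02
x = 0.23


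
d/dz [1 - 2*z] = -2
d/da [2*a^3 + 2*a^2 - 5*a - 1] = 6*a^2 + 4*a - 5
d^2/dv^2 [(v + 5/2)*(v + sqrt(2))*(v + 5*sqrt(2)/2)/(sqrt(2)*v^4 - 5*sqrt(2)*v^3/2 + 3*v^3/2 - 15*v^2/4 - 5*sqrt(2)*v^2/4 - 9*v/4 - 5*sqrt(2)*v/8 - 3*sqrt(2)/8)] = 4*(256*v^9 + 1920*v^8 + 2688*sqrt(2)*v^8 + 7872*v^7 + 9600*sqrt(2)*v^7 - 29536*sqrt(2)*v^6 + 36480*v^6 - 156336*v^5 + 61440*sqrt(2)*v^5 - 100680*sqrt(2)*v^4 + 163800*v^4 + 22596*v^3 + 109160*sqrt(2)*v^3 + 54774*sqrt(2)*v^2 + 84360*v^2 + 27858*v + 21600*sqrt(2)*v + 1311*sqrt(2) + 5750)/(512*sqrt(2)*v^12 - 3840*sqrt(2)*v^11 + 2304*v^11 - 17280*v^10 + 9408*sqrt(2)*v^10 - 12320*sqrt(2)*v^9 + 34848*v^9 + 720*v^8 + 19680*sqrt(2)*v^8 - 20376*v^7 + 1920*sqrt(2)*v^7 - 39340*sqrt(2)*v^6 - 26100*v^6 - 48816*v^5 - 32070*sqrt(2)*v^5 - 33030*v^4 - 18300*sqrt(2)*v^4 - 8855*sqrt(2)*v^3 - 9882*v^3 - 1953*sqrt(2)*v^2 - 2430*v^2 - 486*v - 135*sqrt(2)*v - 27*sqrt(2))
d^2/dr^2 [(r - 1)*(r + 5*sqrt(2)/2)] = 2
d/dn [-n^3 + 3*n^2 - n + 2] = -3*n^2 + 6*n - 1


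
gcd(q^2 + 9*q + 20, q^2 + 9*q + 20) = q^2 + 9*q + 20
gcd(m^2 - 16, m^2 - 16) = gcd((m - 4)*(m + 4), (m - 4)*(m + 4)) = m^2 - 16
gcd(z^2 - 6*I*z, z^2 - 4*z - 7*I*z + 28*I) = 1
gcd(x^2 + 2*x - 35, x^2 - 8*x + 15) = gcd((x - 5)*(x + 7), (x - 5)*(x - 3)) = x - 5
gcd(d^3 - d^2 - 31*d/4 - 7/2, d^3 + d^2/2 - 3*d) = d + 2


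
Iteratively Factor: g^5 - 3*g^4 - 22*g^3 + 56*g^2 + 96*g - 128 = (g - 4)*(g^4 + g^3 - 18*g^2 - 16*g + 32) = (g - 4)*(g + 2)*(g^3 - g^2 - 16*g + 16) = (g - 4)*(g - 1)*(g + 2)*(g^2 - 16) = (g - 4)^2*(g - 1)*(g + 2)*(g + 4)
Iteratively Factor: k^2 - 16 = (k - 4)*(k + 4)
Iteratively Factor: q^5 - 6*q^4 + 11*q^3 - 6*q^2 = (q)*(q^4 - 6*q^3 + 11*q^2 - 6*q) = q*(q - 3)*(q^3 - 3*q^2 + 2*q) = q*(q - 3)*(q - 2)*(q^2 - q) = q^2*(q - 3)*(q - 2)*(q - 1)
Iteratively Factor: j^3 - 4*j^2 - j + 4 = (j - 1)*(j^2 - 3*j - 4) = (j - 4)*(j - 1)*(j + 1)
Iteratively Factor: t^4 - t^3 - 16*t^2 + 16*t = (t)*(t^3 - t^2 - 16*t + 16) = t*(t + 4)*(t^2 - 5*t + 4) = t*(t - 1)*(t + 4)*(t - 4)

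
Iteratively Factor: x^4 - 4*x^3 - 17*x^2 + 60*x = (x - 5)*(x^3 + x^2 - 12*x) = (x - 5)*(x + 4)*(x^2 - 3*x) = x*(x - 5)*(x + 4)*(x - 3)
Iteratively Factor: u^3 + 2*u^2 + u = (u)*(u^2 + 2*u + 1) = u*(u + 1)*(u + 1)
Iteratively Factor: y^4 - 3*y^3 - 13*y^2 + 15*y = (y + 3)*(y^3 - 6*y^2 + 5*y) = y*(y + 3)*(y^2 - 6*y + 5) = y*(y - 5)*(y + 3)*(y - 1)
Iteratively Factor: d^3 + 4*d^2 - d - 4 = (d - 1)*(d^2 + 5*d + 4) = (d - 1)*(d + 1)*(d + 4)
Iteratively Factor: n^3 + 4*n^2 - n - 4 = (n + 1)*(n^2 + 3*n - 4) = (n - 1)*(n + 1)*(n + 4)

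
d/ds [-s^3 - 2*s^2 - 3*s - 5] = -3*s^2 - 4*s - 3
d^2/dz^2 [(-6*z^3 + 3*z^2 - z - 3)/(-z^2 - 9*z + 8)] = 2*(562*z^3 - 1359*z^2 + 1257*z + 147)/(z^6 + 27*z^5 + 219*z^4 + 297*z^3 - 1752*z^2 + 1728*z - 512)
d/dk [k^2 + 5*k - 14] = 2*k + 5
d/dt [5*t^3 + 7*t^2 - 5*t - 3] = 15*t^2 + 14*t - 5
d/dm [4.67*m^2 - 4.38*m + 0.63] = 9.34*m - 4.38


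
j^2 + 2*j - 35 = (j - 5)*(j + 7)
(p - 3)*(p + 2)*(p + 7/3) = p^3 + 4*p^2/3 - 25*p/3 - 14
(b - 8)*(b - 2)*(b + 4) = b^3 - 6*b^2 - 24*b + 64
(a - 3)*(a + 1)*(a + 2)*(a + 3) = a^4 + 3*a^3 - 7*a^2 - 27*a - 18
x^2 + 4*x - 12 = (x - 2)*(x + 6)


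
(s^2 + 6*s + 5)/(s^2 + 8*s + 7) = (s + 5)/(s + 7)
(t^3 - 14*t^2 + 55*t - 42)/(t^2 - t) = t - 13 + 42/t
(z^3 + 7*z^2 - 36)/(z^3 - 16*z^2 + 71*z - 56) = (z^3 + 7*z^2 - 36)/(z^3 - 16*z^2 + 71*z - 56)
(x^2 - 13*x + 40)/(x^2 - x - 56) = (x - 5)/(x + 7)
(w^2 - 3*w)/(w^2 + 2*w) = (w - 3)/(w + 2)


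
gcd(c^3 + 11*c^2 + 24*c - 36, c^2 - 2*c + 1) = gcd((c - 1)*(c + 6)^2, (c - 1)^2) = c - 1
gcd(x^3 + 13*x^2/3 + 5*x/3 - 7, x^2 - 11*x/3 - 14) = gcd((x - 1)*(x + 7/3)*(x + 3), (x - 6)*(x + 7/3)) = x + 7/3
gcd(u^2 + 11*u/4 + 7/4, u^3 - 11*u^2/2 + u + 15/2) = u + 1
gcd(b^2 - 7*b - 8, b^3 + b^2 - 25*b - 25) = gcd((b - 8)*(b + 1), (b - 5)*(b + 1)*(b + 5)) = b + 1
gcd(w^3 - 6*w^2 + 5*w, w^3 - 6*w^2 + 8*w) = w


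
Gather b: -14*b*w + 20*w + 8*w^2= -14*b*w + 8*w^2 + 20*w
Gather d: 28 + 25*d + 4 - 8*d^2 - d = -8*d^2 + 24*d + 32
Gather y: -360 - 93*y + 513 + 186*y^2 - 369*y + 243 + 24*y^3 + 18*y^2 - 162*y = 24*y^3 + 204*y^2 - 624*y + 396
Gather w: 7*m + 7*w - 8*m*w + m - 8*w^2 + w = 8*m - 8*w^2 + w*(8 - 8*m)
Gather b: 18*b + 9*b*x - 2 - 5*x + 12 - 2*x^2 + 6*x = b*(9*x + 18) - 2*x^2 + x + 10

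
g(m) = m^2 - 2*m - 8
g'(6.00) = 10.00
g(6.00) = 16.00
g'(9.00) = 16.00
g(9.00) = 55.00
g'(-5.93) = -13.86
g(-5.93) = 39.02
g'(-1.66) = -5.32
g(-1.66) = -1.92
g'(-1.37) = -4.74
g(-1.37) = -3.38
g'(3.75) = 5.50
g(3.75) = -1.44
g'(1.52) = 1.04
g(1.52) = -8.73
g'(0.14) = -1.72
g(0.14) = -8.26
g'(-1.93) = -5.86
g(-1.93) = -0.42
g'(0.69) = -0.62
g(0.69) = -8.90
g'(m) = 2*m - 2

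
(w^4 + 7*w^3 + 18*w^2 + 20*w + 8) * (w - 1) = w^5 + 6*w^4 + 11*w^3 + 2*w^2 - 12*w - 8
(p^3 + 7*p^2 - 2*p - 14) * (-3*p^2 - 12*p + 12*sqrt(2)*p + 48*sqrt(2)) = -3*p^5 - 33*p^4 + 12*sqrt(2)*p^4 - 78*p^3 + 132*sqrt(2)*p^3 + 66*p^2 + 312*sqrt(2)*p^2 - 264*sqrt(2)*p + 168*p - 672*sqrt(2)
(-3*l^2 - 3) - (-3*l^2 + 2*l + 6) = -2*l - 9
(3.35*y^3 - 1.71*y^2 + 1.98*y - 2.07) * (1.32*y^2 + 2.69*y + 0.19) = 4.422*y^5 + 6.7543*y^4 - 1.3498*y^3 + 2.2689*y^2 - 5.1921*y - 0.3933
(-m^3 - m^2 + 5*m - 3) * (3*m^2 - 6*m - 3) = -3*m^5 + 3*m^4 + 24*m^3 - 36*m^2 + 3*m + 9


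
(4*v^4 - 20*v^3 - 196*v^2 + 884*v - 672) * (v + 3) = 4*v^5 - 8*v^4 - 256*v^3 + 296*v^2 + 1980*v - 2016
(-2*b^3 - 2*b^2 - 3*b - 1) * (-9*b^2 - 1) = 18*b^5 + 18*b^4 + 29*b^3 + 11*b^2 + 3*b + 1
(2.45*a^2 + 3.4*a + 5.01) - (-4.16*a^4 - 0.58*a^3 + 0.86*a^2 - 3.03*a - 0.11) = 4.16*a^4 + 0.58*a^3 + 1.59*a^2 + 6.43*a + 5.12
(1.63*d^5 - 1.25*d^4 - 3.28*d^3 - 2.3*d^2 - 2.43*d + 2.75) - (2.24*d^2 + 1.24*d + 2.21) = 1.63*d^5 - 1.25*d^4 - 3.28*d^3 - 4.54*d^2 - 3.67*d + 0.54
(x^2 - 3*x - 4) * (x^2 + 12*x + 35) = x^4 + 9*x^3 - 5*x^2 - 153*x - 140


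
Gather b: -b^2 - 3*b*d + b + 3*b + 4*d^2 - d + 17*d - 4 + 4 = -b^2 + b*(4 - 3*d) + 4*d^2 + 16*d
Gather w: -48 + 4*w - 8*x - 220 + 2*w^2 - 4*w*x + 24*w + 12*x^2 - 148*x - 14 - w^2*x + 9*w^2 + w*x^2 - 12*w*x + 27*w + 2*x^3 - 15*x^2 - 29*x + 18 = w^2*(11 - x) + w*(x^2 - 16*x + 55) + 2*x^3 - 3*x^2 - 185*x - 264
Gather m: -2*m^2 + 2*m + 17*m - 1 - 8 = -2*m^2 + 19*m - 9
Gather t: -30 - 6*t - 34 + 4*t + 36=-2*t - 28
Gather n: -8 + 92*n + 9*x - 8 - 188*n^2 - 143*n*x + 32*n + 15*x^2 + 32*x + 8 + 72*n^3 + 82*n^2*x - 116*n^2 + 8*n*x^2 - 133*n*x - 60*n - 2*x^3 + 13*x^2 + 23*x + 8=72*n^3 + n^2*(82*x - 304) + n*(8*x^2 - 276*x + 64) - 2*x^3 + 28*x^2 + 64*x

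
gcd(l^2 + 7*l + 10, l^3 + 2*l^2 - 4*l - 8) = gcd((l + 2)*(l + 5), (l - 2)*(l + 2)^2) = l + 2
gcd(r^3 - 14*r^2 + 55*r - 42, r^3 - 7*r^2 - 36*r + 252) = r^2 - 13*r + 42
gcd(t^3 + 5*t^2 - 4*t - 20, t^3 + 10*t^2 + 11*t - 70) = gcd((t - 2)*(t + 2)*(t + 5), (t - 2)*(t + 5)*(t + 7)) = t^2 + 3*t - 10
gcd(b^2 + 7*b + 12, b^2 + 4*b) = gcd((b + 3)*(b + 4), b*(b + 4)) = b + 4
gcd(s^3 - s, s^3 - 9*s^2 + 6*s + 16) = s + 1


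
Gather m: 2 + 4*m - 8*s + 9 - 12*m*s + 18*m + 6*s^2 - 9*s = m*(22 - 12*s) + 6*s^2 - 17*s + 11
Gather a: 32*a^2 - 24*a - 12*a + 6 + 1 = 32*a^2 - 36*a + 7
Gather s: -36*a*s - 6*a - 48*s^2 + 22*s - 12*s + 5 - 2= -6*a - 48*s^2 + s*(10 - 36*a) + 3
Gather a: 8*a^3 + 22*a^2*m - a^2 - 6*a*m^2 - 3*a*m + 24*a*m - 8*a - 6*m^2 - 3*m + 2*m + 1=8*a^3 + a^2*(22*m - 1) + a*(-6*m^2 + 21*m - 8) - 6*m^2 - m + 1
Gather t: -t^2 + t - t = -t^2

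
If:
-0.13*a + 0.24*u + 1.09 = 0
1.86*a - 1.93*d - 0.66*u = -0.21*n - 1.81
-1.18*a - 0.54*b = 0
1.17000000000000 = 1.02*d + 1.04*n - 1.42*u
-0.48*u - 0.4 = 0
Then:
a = 6.85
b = -14.96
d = 7.07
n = -6.94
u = -0.83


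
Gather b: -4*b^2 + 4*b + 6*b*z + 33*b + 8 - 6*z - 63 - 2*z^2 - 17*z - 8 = -4*b^2 + b*(6*z + 37) - 2*z^2 - 23*z - 63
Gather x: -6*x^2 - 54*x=-6*x^2 - 54*x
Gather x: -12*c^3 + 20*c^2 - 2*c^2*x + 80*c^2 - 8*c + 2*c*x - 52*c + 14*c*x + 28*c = -12*c^3 + 100*c^2 - 32*c + x*(-2*c^2 + 16*c)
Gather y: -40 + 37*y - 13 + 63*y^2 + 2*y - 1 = 63*y^2 + 39*y - 54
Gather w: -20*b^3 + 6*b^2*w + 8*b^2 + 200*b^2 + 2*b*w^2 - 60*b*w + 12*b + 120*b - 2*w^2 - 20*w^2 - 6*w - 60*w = -20*b^3 + 208*b^2 + 132*b + w^2*(2*b - 22) + w*(6*b^2 - 60*b - 66)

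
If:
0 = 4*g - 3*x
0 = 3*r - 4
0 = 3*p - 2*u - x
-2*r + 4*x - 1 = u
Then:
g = 3*x/4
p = 3*x - 22/9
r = 4/3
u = 4*x - 11/3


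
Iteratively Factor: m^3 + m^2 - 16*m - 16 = (m + 1)*(m^2 - 16) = (m + 1)*(m + 4)*(m - 4)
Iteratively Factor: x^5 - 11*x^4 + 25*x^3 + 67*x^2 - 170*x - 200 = (x + 2)*(x^4 - 13*x^3 + 51*x^2 - 35*x - 100) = (x + 1)*(x + 2)*(x^3 - 14*x^2 + 65*x - 100) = (x - 5)*(x + 1)*(x + 2)*(x^2 - 9*x + 20) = (x - 5)*(x - 4)*(x + 1)*(x + 2)*(x - 5)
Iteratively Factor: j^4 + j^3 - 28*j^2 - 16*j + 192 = (j + 4)*(j^3 - 3*j^2 - 16*j + 48) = (j - 3)*(j + 4)*(j^2 - 16) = (j - 4)*(j - 3)*(j + 4)*(j + 4)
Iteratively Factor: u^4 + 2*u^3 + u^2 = (u)*(u^3 + 2*u^2 + u) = u*(u + 1)*(u^2 + u) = u^2*(u + 1)*(u + 1)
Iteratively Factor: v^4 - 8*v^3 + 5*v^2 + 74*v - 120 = (v - 5)*(v^3 - 3*v^2 - 10*v + 24) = (v - 5)*(v - 2)*(v^2 - v - 12) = (v - 5)*(v - 2)*(v + 3)*(v - 4)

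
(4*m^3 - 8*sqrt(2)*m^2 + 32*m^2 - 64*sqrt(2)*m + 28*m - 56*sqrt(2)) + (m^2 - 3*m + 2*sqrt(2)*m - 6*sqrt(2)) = 4*m^3 - 8*sqrt(2)*m^2 + 33*m^2 - 62*sqrt(2)*m + 25*m - 62*sqrt(2)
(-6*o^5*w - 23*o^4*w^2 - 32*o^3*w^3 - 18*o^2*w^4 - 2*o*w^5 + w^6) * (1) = -6*o^5*w - 23*o^4*w^2 - 32*o^3*w^3 - 18*o^2*w^4 - 2*o*w^5 + w^6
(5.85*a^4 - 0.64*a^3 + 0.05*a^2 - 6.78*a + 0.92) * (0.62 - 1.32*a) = -7.722*a^5 + 4.4718*a^4 - 0.4628*a^3 + 8.9806*a^2 - 5.418*a + 0.5704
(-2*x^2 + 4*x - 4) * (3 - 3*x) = 6*x^3 - 18*x^2 + 24*x - 12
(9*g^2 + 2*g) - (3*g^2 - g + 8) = 6*g^2 + 3*g - 8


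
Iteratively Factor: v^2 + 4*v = (v)*(v + 4)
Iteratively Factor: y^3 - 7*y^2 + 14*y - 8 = (y - 4)*(y^2 - 3*y + 2) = (y - 4)*(y - 1)*(y - 2)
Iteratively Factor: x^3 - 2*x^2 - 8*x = (x)*(x^2 - 2*x - 8) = x*(x + 2)*(x - 4)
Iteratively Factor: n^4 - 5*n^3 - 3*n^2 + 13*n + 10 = (n + 1)*(n^3 - 6*n^2 + 3*n + 10) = (n + 1)^2*(n^2 - 7*n + 10) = (n - 5)*(n + 1)^2*(n - 2)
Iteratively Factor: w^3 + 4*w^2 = (w)*(w^2 + 4*w) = w^2*(w + 4)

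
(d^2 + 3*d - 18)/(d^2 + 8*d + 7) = (d^2 + 3*d - 18)/(d^2 + 8*d + 7)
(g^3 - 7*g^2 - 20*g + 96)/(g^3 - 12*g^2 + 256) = (g - 3)/(g - 8)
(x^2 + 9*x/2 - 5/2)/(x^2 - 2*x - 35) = (x - 1/2)/(x - 7)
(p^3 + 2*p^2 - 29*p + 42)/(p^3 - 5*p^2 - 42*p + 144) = (p^2 + 5*p - 14)/(p^2 - 2*p - 48)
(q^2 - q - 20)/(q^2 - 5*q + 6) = (q^2 - q - 20)/(q^2 - 5*q + 6)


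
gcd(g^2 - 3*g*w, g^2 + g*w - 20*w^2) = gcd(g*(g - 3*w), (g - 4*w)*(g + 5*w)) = 1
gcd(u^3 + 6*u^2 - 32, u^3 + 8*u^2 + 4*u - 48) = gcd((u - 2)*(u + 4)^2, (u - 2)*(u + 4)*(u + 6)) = u^2 + 2*u - 8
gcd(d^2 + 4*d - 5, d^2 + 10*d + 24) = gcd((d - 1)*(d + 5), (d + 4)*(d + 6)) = 1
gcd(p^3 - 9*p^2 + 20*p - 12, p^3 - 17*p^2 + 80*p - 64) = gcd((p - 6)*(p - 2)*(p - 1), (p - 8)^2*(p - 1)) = p - 1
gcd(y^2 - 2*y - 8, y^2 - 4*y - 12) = y + 2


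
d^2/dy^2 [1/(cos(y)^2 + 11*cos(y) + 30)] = (-4*sin(y)^4 + 3*sin(y)^2 + 1485*cos(y)/4 - 33*cos(3*y)/4 + 183)/((cos(y) + 5)^3*(cos(y) + 6)^3)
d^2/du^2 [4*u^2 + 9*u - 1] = 8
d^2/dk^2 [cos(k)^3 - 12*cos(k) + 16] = 9*(sin(k)^2 + 1)*cos(k)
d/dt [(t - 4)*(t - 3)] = 2*t - 7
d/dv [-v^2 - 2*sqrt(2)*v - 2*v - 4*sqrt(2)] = -2*v - 2*sqrt(2) - 2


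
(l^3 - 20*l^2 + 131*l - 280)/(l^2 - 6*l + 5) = (l^2 - 15*l + 56)/(l - 1)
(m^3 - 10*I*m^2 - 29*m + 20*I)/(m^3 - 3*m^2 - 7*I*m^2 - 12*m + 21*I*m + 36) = (m^2 - 6*I*m - 5)/(m^2 - 3*m*(1 + I) + 9*I)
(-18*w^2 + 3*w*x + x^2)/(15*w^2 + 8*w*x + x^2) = (-18*w^2 + 3*w*x + x^2)/(15*w^2 + 8*w*x + x^2)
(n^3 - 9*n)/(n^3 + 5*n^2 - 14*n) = (n^2 - 9)/(n^2 + 5*n - 14)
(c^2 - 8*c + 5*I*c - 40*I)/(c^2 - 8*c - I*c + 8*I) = (c + 5*I)/(c - I)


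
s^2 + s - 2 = (s - 1)*(s + 2)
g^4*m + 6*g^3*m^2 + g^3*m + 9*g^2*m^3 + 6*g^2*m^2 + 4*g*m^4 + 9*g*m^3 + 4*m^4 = (g + m)^2*(g + 4*m)*(g*m + m)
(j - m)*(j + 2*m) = j^2 + j*m - 2*m^2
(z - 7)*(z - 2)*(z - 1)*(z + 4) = z^4 - 6*z^3 - 17*z^2 + 78*z - 56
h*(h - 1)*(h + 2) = h^3 + h^2 - 2*h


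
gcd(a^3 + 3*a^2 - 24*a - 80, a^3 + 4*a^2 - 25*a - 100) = a^2 - a - 20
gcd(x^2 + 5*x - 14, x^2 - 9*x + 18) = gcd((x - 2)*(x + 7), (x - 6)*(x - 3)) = 1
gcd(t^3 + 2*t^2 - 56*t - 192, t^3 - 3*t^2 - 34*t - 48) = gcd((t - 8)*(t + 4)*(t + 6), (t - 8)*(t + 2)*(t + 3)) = t - 8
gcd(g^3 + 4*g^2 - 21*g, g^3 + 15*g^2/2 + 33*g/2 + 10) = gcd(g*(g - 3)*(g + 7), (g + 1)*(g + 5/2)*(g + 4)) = 1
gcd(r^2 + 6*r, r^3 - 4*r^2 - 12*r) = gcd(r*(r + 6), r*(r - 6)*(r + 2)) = r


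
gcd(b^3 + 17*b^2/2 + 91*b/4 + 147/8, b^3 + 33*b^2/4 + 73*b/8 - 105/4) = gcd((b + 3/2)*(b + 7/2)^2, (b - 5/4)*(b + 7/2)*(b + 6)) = b + 7/2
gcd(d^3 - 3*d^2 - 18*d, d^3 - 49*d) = d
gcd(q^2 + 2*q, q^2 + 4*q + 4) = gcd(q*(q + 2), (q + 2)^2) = q + 2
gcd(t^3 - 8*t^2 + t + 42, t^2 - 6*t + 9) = t - 3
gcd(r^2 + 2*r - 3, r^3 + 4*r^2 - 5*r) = r - 1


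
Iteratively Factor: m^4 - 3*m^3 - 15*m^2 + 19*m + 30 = (m - 2)*(m^3 - m^2 - 17*m - 15) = (m - 2)*(m + 1)*(m^2 - 2*m - 15) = (m - 5)*(m - 2)*(m + 1)*(m + 3)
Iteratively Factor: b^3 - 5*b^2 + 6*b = (b - 3)*(b^2 - 2*b) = (b - 3)*(b - 2)*(b)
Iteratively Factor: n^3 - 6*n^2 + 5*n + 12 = (n - 3)*(n^2 - 3*n - 4) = (n - 4)*(n - 3)*(n + 1)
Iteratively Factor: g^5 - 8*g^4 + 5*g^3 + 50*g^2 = (g)*(g^4 - 8*g^3 + 5*g^2 + 50*g) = g*(g - 5)*(g^3 - 3*g^2 - 10*g) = g^2*(g - 5)*(g^2 - 3*g - 10) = g^2*(g - 5)^2*(g + 2)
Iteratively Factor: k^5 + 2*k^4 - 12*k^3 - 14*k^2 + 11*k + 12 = (k + 1)*(k^4 + k^3 - 13*k^2 - k + 12) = (k - 1)*(k + 1)*(k^3 + 2*k^2 - 11*k - 12) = (k - 3)*(k - 1)*(k + 1)*(k^2 + 5*k + 4) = (k - 3)*(k - 1)*(k + 1)^2*(k + 4)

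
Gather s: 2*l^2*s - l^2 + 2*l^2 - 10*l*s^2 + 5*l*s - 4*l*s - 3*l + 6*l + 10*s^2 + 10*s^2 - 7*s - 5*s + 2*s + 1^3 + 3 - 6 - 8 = l^2 + 3*l + s^2*(20 - 10*l) + s*(2*l^2 + l - 10) - 10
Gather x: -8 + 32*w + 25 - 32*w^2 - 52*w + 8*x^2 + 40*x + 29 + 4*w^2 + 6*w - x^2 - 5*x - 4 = -28*w^2 - 14*w + 7*x^2 + 35*x + 42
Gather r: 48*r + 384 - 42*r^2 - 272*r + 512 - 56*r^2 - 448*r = -98*r^2 - 672*r + 896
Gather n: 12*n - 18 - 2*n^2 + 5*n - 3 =-2*n^2 + 17*n - 21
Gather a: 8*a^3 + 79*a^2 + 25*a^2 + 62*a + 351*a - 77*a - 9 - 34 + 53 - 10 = 8*a^3 + 104*a^2 + 336*a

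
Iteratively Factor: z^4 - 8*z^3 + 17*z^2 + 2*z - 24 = (z - 4)*(z^3 - 4*z^2 + z + 6) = (z - 4)*(z - 3)*(z^2 - z - 2) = (z - 4)*(z - 3)*(z - 2)*(z + 1)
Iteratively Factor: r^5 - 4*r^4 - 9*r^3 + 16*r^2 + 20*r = (r + 2)*(r^4 - 6*r^3 + 3*r^2 + 10*r) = r*(r + 2)*(r^3 - 6*r^2 + 3*r + 10) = r*(r - 2)*(r + 2)*(r^2 - 4*r - 5) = r*(r - 2)*(r + 1)*(r + 2)*(r - 5)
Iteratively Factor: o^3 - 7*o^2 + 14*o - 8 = (o - 2)*(o^2 - 5*o + 4) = (o - 4)*(o - 2)*(o - 1)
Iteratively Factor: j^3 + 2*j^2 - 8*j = (j)*(j^2 + 2*j - 8) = j*(j - 2)*(j + 4)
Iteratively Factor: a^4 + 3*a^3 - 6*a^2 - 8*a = (a + 1)*(a^3 + 2*a^2 - 8*a) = a*(a + 1)*(a^2 + 2*a - 8) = a*(a - 2)*(a + 1)*(a + 4)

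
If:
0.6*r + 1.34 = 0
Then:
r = -2.23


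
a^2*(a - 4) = a^3 - 4*a^2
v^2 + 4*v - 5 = (v - 1)*(v + 5)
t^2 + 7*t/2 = t*(t + 7/2)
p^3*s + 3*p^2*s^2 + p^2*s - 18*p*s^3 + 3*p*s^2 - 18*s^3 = (p - 3*s)*(p + 6*s)*(p*s + s)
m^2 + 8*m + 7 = (m + 1)*(m + 7)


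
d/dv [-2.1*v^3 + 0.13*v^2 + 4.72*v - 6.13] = -6.3*v^2 + 0.26*v + 4.72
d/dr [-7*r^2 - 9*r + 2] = -14*r - 9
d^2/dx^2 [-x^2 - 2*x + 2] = -2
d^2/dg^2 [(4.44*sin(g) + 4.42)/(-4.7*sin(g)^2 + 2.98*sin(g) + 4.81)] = (-98.0796000000001*sin(g)^5 - 452.73784*sin(g)^4 - 220.37172*sin(g)^3 + 210.525744*sin(g)^2 + 191.442472*sin(g) + 151.064472)/(-4.7*sin(g)^2 + 2.98*sin(g) + 4.81)^3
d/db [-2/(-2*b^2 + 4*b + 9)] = 8*(1 - b)/(-2*b^2 + 4*b + 9)^2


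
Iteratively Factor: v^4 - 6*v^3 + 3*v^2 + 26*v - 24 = (v + 2)*(v^3 - 8*v^2 + 19*v - 12) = (v - 4)*(v + 2)*(v^2 - 4*v + 3) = (v - 4)*(v - 1)*(v + 2)*(v - 3)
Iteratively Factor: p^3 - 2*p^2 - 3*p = (p - 3)*(p^2 + p) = p*(p - 3)*(p + 1)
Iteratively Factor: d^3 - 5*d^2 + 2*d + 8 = (d + 1)*(d^2 - 6*d + 8) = (d - 2)*(d + 1)*(d - 4)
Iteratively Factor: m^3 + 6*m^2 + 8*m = (m + 4)*(m^2 + 2*m) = (m + 2)*(m + 4)*(m)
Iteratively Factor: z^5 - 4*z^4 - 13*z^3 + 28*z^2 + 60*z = (z - 3)*(z^4 - z^3 - 16*z^2 - 20*z) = z*(z - 3)*(z^3 - z^2 - 16*z - 20) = z*(z - 5)*(z - 3)*(z^2 + 4*z + 4) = z*(z - 5)*(z - 3)*(z + 2)*(z + 2)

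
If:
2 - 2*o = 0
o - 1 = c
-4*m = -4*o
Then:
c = 0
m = 1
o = 1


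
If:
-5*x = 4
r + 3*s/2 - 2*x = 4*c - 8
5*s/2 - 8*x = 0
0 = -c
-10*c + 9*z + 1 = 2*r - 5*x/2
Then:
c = 0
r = -144/25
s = -64/25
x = -4/5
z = -263/225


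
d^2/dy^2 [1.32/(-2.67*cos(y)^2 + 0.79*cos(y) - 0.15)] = (37.640592*(1 - cos(y)^2)^2 - 8.352828*cos(y)^3 + 17.529468*cos(y)^2 + 16.862076*cos(y) - 38.230896)/(2.67*cos(y)^2 - 0.79*cos(y) + 0.15)^3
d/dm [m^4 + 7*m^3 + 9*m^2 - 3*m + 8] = 4*m^3 + 21*m^2 + 18*m - 3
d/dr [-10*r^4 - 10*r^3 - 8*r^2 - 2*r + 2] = -40*r^3 - 30*r^2 - 16*r - 2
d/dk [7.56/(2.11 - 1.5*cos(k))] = -11.34*sin(k)/(1.5*cos(k) - 2.11)^2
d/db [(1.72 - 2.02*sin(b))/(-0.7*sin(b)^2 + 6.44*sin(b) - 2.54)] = (-1.414*sin(b)^2 + 2.408*sin(b) - 5.946)*cos(b)/(0.49*sin(b)^4 - 9.016*sin(b)^3 + 45.0296*sin(b)^2 - 32.7152*sin(b) + 6.4516)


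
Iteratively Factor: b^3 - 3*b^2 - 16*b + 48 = (b - 4)*(b^2 + b - 12) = (b - 4)*(b + 4)*(b - 3)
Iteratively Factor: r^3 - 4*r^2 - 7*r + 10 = (r - 5)*(r^2 + r - 2) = (r - 5)*(r - 1)*(r + 2)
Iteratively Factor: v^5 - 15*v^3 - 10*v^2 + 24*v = (v)*(v^4 - 15*v^2 - 10*v + 24) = v*(v - 1)*(v^3 + v^2 - 14*v - 24) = v*(v - 4)*(v - 1)*(v^2 + 5*v + 6) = v*(v - 4)*(v - 1)*(v + 2)*(v + 3)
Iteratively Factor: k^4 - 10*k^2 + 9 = (k - 1)*(k^3 + k^2 - 9*k - 9) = (k - 3)*(k - 1)*(k^2 + 4*k + 3) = (k - 3)*(k - 1)*(k + 3)*(k + 1)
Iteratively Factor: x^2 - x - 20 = (x + 4)*(x - 5)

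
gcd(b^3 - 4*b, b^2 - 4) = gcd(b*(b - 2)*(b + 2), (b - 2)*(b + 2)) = b^2 - 4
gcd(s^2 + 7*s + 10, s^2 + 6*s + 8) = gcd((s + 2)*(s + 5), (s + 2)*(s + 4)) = s + 2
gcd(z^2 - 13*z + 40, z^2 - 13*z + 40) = z^2 - 13*z + 40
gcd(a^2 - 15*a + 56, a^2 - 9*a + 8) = a - 8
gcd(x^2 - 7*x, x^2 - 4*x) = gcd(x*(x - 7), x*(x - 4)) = x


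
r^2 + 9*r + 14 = (r + 2)*(r + 7)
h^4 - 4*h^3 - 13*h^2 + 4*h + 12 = (h - 6)*(h - 1)*(h + 1)*(h + 2)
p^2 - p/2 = p*(p - 1/2)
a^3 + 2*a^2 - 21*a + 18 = (a - 3)*(a - 1)*(a + 6)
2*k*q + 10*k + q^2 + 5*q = (2*k + q)*(q + 5)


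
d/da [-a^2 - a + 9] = -2*a - 1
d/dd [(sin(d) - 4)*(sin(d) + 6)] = 2*(sin(d) + 1)*cos(d)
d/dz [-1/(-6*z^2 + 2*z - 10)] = (1 - 6*z)/(2*(3*z^2 - z + 5)^2)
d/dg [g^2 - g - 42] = 2*g - 1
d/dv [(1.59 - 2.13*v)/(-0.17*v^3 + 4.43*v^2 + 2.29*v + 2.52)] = (-0.7242*v^3 + 10.2468*v^2 - 14.0874*v - 9.0087)/(0.0289*v^6 - 1.5062*v^5 + 18.8463*v^4 + 19.4326*v^3 + 27.5713*v^2 + 11.5416*v + 6.3504)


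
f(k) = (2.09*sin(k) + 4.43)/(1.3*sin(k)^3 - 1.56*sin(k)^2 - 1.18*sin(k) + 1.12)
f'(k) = (2.09*sin(k) + 4.43)*(-3.9*sin(k)^2*cos(k) + 3.12*sin(k)*cos(k) + 1.18*cos(k))/(1.3*sin(k)^3 - 1.56*sin(k)^2 - 1.18*sin(k) + 1.12)^2 + 2.09*cos(k)/(1.3*sin(k)^3 - 1.56*sin(k)^2 - 1.18*sin(k) + 1.12)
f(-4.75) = -20.39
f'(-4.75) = 0.72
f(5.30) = 9.89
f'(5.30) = -78.72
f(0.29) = 7.34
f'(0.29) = 20.90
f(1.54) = -20.38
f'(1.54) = 0.59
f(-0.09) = 3.50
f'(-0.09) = 4.21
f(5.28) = 11.78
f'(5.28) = -113.08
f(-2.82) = 2.91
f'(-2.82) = -1.11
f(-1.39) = -5.09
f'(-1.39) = -11.93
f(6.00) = 2.96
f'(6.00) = 1.55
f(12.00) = 3.00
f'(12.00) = -2.11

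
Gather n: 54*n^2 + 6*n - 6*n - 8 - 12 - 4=54*n^2 - 24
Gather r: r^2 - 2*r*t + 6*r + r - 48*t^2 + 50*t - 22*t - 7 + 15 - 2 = r^2 + r*(7 - 2*t) - 48*t^2 + 28*t + 6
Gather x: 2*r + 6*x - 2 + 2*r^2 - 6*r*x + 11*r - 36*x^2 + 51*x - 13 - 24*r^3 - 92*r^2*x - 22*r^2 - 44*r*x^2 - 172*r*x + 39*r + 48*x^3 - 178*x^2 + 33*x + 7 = -24*r^3 - 20*r^2 + 52*r + 48*x^3 + x^2*(-44*r - 214) + x*(-92*r^2 - 178*r + 90) - 8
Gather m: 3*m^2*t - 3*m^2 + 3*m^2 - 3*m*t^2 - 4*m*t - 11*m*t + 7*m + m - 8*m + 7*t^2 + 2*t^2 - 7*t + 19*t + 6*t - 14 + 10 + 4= 3*m^2*t + m*(-3*t^2 - 15*t) + 9*t^2 + 18*t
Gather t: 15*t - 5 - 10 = 15*t - 15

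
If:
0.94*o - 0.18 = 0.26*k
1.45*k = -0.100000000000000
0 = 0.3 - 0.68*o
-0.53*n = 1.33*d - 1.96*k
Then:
No Solution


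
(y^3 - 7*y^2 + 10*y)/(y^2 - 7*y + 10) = y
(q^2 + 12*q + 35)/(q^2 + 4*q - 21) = (q + 5)/(q - 3)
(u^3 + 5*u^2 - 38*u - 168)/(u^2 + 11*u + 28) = u - 6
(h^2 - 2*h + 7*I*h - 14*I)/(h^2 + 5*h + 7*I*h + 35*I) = (h - 2)/(h + 5)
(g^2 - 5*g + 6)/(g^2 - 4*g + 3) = (g - 2)/(g - 1)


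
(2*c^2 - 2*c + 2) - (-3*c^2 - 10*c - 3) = 5*c^2 + 8*c + 5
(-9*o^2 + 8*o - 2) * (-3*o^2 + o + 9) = 27*o^4 - 33*o^3 - 67*o^2 + 70*o - 18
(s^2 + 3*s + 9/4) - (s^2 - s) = 4*s + 9/4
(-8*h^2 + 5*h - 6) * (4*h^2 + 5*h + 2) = -32*h^4 - 20*h^3 - 15*h^2 - 20*h - 12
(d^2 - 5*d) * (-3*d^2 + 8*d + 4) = -3*d^4 + 23*d^3 - 36*d^2 - 20*d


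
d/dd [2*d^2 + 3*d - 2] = 4*d + 3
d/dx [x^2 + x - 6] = 2*x + 1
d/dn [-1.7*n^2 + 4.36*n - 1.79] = 4.36 - 3.4*n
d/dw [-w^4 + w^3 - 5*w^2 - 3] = w*(-4*w^2 + 3*w - 10)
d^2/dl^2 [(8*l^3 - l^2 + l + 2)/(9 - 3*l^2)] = 2*(-25*l^3 + 3*l^2 - 225*l + 3)/(3*(l^6 - 9*l^4 + 27*l^2 - 27))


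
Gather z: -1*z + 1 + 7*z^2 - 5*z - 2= 7*z^2 - 6*z - 1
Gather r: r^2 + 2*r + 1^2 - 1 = r^2 + 2*r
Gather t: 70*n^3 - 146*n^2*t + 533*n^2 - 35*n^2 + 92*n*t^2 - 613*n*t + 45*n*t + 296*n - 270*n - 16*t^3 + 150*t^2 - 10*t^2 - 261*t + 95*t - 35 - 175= 70*n^3 + 498*n^2 + 26*n - 16*t^3 + t^2*(92*n + 140) + t*(-146*n^2 - 568*n - 166) - 210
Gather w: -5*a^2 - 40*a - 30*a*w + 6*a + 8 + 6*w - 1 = -5*a^2 - 34*a + w*(6 - 30*a) + 7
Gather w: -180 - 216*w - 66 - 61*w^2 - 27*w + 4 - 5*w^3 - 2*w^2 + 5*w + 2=-5*w^3 - 63*w^2 - 238*w - 240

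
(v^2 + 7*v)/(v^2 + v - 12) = v*(v + 7)/(v^2 + v - 12)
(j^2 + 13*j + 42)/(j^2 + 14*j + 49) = (j + 6)/(j + 7)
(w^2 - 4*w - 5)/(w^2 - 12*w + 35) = (w + 1)/(w - 7)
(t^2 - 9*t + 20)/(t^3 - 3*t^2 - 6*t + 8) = (t - 5)/(t^2 + t - 2)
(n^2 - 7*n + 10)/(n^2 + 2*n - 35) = (n - 2)/(n + 7)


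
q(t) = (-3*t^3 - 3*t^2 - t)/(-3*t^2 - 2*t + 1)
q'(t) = (6*t + 2)*(-3*t^3 - 3*t^2 - t)/(-3*t^2 - 2*t + 1)^2 + (-9*t^2 - 6*t - 1)/(-3*t^2 - 2*t + 1)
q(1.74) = 2.30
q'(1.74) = 0.87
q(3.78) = 4.22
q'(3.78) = 0.97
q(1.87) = 2.42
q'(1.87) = 0.89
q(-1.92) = -1.94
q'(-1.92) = 0.67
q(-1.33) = -1.87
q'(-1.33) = -1.37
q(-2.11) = -2.08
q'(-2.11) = 0.76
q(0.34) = 30.03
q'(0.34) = -4374.14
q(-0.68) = 0.24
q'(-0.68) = -1.63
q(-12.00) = -11.71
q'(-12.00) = 1.00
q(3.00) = 3.47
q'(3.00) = 0.96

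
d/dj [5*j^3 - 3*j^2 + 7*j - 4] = 15*j^2 - 6*j + 7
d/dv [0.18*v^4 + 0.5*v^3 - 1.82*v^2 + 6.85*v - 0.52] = 0.72*v^3 + 1.5*v^2 - 3.64*v + 6.85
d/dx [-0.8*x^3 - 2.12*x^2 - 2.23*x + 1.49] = -2.4*x^2 - 4.24*x - 2.23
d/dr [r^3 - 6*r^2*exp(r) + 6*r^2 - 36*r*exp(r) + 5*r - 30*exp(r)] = -6*r^2*exp(r) + 3*r^2 - 48*r*exp(r) + 12*r - 66*exp(r) + 5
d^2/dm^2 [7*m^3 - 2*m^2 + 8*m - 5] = 42*m - 4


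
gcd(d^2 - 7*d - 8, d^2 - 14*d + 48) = d - 8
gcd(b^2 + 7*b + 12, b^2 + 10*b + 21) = b + 3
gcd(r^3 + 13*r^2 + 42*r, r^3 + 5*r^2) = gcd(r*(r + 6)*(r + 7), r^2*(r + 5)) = r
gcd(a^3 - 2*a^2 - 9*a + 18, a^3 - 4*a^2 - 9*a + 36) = a^2 - 9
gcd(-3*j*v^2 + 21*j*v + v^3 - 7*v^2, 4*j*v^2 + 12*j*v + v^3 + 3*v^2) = v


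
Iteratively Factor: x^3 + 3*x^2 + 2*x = (x + 2)*(x^2 + x) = (x + 1)*(x + 2)*(x)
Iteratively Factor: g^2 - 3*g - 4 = (g - 4)*(g + 1)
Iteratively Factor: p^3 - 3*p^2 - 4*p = (p - 4)*(p^2 + p) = p*(p - 4)*(p + 1)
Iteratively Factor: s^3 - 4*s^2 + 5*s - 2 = (s - 1)*(s^2 - 3*s + 2) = (s - 1)^2*(s - 2)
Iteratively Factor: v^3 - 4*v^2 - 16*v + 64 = (v - 4)*(v^2 - 16) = (v - 4)^2*(v + 4)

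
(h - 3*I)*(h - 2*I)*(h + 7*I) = h^3 + 2*I*h^2 + 29*h - 42*I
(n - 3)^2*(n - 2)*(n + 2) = n^4 - 6*n^3 + 5*n^2 + 24*n - 36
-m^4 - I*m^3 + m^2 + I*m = m*(m + I)*(-I*m - I)*(-I*m + I)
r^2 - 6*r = r*(r - 6)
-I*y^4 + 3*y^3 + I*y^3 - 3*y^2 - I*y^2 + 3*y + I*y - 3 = (y - 1)*(y - I)*(y + 3*I)*(-I*y + 1)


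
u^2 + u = u*(u + 1)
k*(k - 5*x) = k^2 - 5*k*x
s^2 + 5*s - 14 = (s - 2)*(s + 7)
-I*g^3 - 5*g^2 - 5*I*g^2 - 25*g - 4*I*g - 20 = (g + 4)*(g - 5*I)*(-I*g - I)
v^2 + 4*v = v*(v + 4)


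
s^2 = s^2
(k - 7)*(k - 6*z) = k^2 - 6*k*z - 7*k + 42*z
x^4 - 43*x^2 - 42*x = x*(x - 7)*(x + 1)*(x + 6)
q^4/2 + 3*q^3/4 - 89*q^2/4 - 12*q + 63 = (q/2 + 1)*(q - 6)*(q - 3/2)*(q + 7)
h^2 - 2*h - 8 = (h - 4)*(h + 2)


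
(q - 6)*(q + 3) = q^2 - 3*q - 18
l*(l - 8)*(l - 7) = l^3 - 15*l^2 + 56*l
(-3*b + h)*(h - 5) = -3*b*h + 15*b + h^2 - 5*h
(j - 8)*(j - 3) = j^2 - 11*j + 24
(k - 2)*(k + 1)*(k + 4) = k^3 + 3*k^2 - 6*k - 8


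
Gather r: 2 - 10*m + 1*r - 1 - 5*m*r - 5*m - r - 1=-5*m*r - 15*m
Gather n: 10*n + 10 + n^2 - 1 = n^2 + 10*n + 9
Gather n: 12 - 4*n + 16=28 - 4*n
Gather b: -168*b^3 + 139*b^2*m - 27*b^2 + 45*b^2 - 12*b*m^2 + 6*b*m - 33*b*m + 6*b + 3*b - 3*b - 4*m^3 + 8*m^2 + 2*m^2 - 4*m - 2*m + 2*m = -168*b^3 + b^2*(139*m + 18) + b*(-12*m^2 - 27*m + 6) - 4*m^3 + 10*m^2 - 4*m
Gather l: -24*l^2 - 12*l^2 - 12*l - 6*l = -36*l^2 - 18*l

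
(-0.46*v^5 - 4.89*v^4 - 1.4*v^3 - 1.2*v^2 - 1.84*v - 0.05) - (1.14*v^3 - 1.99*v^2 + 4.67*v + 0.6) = -0.46*v^5 - 4.89*v^4 - 2.54*v^3 + 0.79*v^2 - 6.51*v - 0.65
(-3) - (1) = -4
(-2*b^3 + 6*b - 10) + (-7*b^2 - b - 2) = -2*b^3 - 7*b^2 + 5*b - 12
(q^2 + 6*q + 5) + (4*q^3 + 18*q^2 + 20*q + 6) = 4*q^3 + 19*q^2 + 26*q + 11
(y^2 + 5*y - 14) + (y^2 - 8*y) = 2*y^2 - 3*y - 14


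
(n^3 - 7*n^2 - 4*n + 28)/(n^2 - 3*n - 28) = (n^2 - 4)/(n + 4)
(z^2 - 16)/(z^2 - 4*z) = (z + 4)/z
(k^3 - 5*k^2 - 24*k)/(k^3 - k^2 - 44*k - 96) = k/(k + 4)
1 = 1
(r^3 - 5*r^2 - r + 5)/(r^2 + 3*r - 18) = (r^3 - 5*r^2 - r + 5)/(r^2 + 3*r - 18)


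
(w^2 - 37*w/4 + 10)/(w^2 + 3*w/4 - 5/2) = (w - 8)/(w + 2)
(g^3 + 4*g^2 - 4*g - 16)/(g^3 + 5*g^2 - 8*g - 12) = (g^2 + 6*g + 8)/(g^2 + 7*g + 6)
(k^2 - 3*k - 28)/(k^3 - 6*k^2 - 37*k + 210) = (k + 4)/(k^2 + k - 30)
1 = 1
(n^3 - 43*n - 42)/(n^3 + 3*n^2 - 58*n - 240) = (n^2 - 6*n - 7)/(n^2 - 3*n - 40)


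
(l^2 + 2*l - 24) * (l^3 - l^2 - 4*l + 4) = l^5 + l^4 - 30*l^3 + 20*l^2 + 104*l - 96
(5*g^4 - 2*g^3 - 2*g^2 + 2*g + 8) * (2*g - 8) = 10*g^5 - 44*g^4 + 12*g^3 + 20*g^2 - 64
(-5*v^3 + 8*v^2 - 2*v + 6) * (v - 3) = -5*v^4 + 23*v^3 - 26*v^2 + 12*v - 18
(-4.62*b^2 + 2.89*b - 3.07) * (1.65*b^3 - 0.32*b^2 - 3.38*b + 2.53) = -7.623*b^5 + 6.2469*b^4 + 9.6253*b^3 - 20.4744*b^2 + 17.6883*b - 7.7671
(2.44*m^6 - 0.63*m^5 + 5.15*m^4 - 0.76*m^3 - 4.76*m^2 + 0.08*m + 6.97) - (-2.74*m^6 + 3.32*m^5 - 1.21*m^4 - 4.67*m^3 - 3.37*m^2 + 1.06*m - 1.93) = 5.18*m^6 - 3.95*m^5 + 6.36*m^4 + 3.91*m^3 - 1.39*m^2 - 0.98*m + 8.9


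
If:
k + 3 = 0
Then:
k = -3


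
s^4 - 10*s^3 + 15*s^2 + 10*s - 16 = (s - 8)*(s - 2)*(s - 1)*(s + 1)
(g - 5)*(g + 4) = g^2 - g - 20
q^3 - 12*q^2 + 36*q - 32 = (q - 8)*(q - 2)^2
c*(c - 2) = c^2 - 2*c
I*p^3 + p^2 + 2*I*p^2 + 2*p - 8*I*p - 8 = (p - 2)*(p + 4)*(I*p + 1)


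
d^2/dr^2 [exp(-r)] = exp(-r)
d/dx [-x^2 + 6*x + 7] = 6 - 2*x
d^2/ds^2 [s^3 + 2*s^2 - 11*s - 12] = 6*s + 4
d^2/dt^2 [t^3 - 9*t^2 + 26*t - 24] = 6*t - 18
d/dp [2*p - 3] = 2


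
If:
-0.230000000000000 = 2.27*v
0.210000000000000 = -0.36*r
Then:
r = -0.58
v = -0.10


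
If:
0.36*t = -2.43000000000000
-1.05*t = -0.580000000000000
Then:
No Solution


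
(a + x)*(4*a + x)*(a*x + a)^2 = 4*a^4*x^2 + 8*a^4*x + 4*a^4 + 5*a^3*x^3 + 10*a^3*x^2 + 5*a^3*x + a^2*x^4 + 2*a^2*x^3 + a^2*x^2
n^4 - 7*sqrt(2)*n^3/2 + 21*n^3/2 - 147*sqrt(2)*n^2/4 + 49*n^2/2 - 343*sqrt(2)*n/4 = n*(n + 7/2)*(n + 7)*(n - 7*sqrt(2)/2)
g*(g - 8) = g^2 - 8*g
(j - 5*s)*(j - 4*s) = j^2 - 9*j*s + 20*s^2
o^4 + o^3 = o^3*(o + 1)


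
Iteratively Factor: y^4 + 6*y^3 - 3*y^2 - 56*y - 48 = (y + 4)*(y^3 + 2*y^2 - 11*y - 12) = (y - 3)*(y + 4)*(y^2 + 5*y + 4) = (y - 3)*(y + 4)^2*(y + 1)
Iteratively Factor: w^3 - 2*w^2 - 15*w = (w + 3)*(w^2 - 5*w) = (w - 5)*(w + 3)*(w)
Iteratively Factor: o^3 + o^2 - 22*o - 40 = (o - 5)*(o^2 + 6*o + 8) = (o - 5)*(o + 2)*(o + 4)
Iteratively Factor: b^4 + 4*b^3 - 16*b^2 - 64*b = (b)*(b^3 + 4*b^2 - 16*b - 64) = b*(b + 4)*(b^2 - 16) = b*(b - 4)*(b + 4)*(b + 4)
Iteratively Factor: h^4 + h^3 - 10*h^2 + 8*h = (h - 1)*(h^3 + 2*h^2 - 8*h) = (h - 2)*(h - 1)*(h^2 + 4*h) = (h - 2)*(h - 1)*(h + 4)*(h)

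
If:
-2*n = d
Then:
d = -2*n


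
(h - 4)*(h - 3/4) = h^2 - 19*h/4 + 3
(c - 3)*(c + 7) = c^2 + 4*c - 21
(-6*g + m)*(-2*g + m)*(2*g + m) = 24*g^3 - 4*g^2*m - 6*g*m^2 + m^3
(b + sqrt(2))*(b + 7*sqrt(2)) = b^2 + 8*sqrt(2)*b + 14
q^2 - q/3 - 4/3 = (q - 4/3)*(q + 1)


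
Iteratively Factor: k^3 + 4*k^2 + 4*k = (k + 2)*(k^2 + 2*k) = (k + 2)^2*(k)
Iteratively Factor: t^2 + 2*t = (t + 2)*(t)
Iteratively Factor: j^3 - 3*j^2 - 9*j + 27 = (j - 3)*(j^2 - 9) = (j - 3)^2*(j + 3)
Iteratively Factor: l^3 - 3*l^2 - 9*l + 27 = (l + 3)*(l^2 - 6*l + 9) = (l - 3)*(l + 3)*(l - 3)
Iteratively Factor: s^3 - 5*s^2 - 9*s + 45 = (s + 3)*(s^2 - 8*s + 15) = (s - 3)*(s + 3)*(s - 5)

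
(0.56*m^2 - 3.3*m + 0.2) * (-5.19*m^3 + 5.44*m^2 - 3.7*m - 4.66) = -2.9064*m^5 + 20.1734*m^4 - 21.062*m^3 + 10.6884*m^2 + 14.638*m - 0.932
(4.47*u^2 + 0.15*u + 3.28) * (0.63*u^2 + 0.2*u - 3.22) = 2.8161*u^4 + 0.9885*u^3 - 12.297*u^2 + 0.173*u - 10.5616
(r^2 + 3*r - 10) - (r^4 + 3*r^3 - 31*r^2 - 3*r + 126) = -r^4 - 3*r^3 + 32*r^2 + 6*r - 136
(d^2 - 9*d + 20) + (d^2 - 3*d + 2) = 2*d^2 - 12*d + 22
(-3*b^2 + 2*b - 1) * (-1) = 3*b^2 - 2*b + 1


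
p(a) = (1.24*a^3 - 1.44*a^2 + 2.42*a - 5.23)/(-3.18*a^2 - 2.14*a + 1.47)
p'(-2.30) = 1.09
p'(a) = (6.36*a + 2.14)*(1.24*a^3 - 1.44*a^2 + 2.42*a - 5.23)/(-3.18*a^2 - 2.14*a + 1.47)^2 + (3.72*a^2 - 2.88*a + 2.42)/(-3.18*a^2 - 2.14*a + 1.47) = (-3.9432*a^4 - 5.3072*a^3 + 16.2456*a^2 - 37.4964*a - 7.6348)/(10.1124*a^4 + 13.6104*a^3 - 4.7696*a^2 - 6.2916*a + 2.1609)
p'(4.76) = -0.37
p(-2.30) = 3.21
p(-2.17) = 3.38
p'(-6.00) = -0.32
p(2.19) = -0.34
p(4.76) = -1.33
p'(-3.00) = 0.17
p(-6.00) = 3.39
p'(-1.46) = 16.84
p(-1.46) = 7.18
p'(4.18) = -0.37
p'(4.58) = -0.37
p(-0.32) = -3.39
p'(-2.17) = 1.49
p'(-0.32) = 1.84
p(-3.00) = 2.84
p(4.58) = -1.26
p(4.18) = -1.12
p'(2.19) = -0.46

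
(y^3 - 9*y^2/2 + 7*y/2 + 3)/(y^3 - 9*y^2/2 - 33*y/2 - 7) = (y^2 - 5*y + 6)/(y^2 - 5*y - 14)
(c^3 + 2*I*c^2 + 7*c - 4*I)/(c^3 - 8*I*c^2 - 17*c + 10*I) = (c^2 + 3*I*c + 4)/(c^2 - 7*I*c - 10)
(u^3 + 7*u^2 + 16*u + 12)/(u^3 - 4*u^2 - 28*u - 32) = (u + 3)/(u - 8)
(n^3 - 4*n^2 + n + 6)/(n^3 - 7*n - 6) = (n - 2)/(n + 2)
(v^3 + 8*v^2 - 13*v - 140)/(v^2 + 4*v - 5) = (v^2 + 3*v - 28)/(v - 1)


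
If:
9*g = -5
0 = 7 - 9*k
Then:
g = -5/9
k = 7/9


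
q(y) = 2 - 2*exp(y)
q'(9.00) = -16206.17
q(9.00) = -16204.17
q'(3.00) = -40.17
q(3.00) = -38.17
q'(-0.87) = -0.84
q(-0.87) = 1.16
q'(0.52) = -3.36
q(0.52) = -1.36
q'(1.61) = -10.01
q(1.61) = -8.01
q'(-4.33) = -0.03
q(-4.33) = 1.97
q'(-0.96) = -0.77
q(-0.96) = 1.23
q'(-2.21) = -0.22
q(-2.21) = 1.78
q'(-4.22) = -0.03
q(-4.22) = 1.97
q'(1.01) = -5.49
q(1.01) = -3.49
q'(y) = -2*exp(y)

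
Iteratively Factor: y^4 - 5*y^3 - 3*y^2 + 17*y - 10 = (y + 2)*(y^3 - 7*y^2 + 11*y - 5) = (y - 1)*(y + 2)*(y^2 - 6*y + 5) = (y - 1)^2*(y + 2)*(y - 5)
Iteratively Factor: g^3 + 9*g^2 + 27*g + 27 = (g + 3)*(g^2 + 6*g + 9) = (g + 3)^2*(g + 3)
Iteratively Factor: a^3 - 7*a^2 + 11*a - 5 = (a - 1)*(a^2 - 6*a + 5) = (a - 1)^2*(a - 5)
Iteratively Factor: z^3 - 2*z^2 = (z)*(z^2 - 2*z) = z^2*(z - 2)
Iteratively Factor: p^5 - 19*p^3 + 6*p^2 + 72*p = (p - 3)*(p^4 + 3*p^3 - 10*p^2 - 24*p) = p*(p - 3)*(p^3 + 3*p^2 - 10*p - 24) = p*(p - 3)*(p + 2)*(p^2 + p - 12) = p*(p - 3)*(p + 2)*(p + 4)*(p - 3)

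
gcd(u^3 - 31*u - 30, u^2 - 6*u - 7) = u + 1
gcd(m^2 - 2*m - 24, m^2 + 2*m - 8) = m + 4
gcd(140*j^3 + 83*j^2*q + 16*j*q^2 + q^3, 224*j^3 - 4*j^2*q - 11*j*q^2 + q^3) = 4*j + q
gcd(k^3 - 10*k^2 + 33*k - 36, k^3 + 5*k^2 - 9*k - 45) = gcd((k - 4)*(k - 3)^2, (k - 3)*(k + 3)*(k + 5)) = k - 3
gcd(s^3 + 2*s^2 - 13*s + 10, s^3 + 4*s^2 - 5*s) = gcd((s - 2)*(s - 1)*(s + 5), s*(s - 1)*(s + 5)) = s^2 + 4*s - 5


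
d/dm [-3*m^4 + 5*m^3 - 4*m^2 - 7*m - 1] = -12*m^3 + 15*m^2 - 8*m - 7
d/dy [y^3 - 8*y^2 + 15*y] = 3*y^2 - 16*y + 15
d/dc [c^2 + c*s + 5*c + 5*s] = 2*c + s + 5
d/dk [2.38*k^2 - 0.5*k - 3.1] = 4.76*k - 0.5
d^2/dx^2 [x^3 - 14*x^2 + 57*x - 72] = 6*x - 28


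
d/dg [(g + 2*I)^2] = 2*g + 4*I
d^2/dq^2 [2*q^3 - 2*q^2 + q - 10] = 12*q - 4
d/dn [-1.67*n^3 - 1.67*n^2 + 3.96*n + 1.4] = -5.01*n^2 - 3.34*n + 3.96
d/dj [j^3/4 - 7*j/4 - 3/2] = 3*j^2/4 - 7/4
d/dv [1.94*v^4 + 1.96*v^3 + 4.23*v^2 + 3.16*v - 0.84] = 7.76*v^3 + 5.88*v^2 + 8.46*v + 3.16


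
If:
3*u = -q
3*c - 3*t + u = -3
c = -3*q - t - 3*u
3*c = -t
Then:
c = -9/35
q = -9/35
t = 27/35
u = 3/35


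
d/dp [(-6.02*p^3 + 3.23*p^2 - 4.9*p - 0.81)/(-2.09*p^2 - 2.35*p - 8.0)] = (12.5818*p^4 + 28.294*p^3 + 126.6485*p^2 - 55.0658*p + 37.2965)/(4.3681*p^4 + 9.823*p^3 + 38.9625*p^2 + 37.6*p + 64.0)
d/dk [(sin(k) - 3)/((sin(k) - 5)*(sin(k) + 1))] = (6*sin(k) + cos(k)^2 - 18)*cos(k)/((sin(k) - 5)^2*(sin(k) + 1)^2)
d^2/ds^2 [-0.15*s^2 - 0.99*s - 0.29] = -0.300000000000000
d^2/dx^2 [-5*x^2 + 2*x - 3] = -10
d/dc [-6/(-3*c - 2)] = -18/(3*c + 2)^2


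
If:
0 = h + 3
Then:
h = -3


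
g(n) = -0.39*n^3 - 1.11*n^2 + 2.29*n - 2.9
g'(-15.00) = -227.66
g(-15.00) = 1029.25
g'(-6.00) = -26.51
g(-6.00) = 27.64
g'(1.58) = -4.14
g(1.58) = -3.59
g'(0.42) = 1.15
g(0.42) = -2.16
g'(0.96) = -0.92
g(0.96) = -2.07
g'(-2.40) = 0.88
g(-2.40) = -9.40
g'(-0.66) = 3.25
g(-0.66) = -4.78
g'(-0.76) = 3.30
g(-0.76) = -5.11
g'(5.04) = -38.62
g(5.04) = -69.48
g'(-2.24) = 1.39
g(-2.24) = -9.22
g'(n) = -1.17*n^2 - 2.22*n + 2.29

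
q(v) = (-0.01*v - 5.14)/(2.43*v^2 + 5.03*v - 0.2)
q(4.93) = -0.06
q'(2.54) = 0.11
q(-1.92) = 5.69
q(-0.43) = 2.68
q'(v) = (-4.86*v - 5.03)*(-0.01*v - 5.14)/(2.43*v^2 + 5.03*v - 0.2)^2 - 0.01/(2.43*v^2 + 5.03*v - 0.2)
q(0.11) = -13.43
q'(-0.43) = 4.13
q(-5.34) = -0.12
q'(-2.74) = -2.34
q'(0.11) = 195.30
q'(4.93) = 0.02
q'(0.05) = 8176.85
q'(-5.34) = -0.06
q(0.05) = -89.28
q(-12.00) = -0.02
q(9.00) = -0.02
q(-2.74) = -1.20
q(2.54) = -0.18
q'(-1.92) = -27.20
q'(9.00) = 0.00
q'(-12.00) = -0.00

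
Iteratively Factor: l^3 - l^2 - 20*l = (l)*(l^2 - l - 20) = l*(l + 4)*(l - 5)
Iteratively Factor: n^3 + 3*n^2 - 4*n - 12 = (n + 2)*(n^2 + n - 6) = (n + 2)*(n + 3)*(n - 2)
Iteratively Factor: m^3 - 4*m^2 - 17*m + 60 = (m - 5)*(m^2 + m - 12) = (m - 5)*(m - 3)*(m + 4)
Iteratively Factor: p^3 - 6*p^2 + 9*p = (p - 3)*(p^2 - 3*p) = (p - 3)^2*(p)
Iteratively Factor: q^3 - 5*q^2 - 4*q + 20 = (q + 2)*(q^2 - 7*q + 10) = (q - 2)*(q + 2)*(q - 5)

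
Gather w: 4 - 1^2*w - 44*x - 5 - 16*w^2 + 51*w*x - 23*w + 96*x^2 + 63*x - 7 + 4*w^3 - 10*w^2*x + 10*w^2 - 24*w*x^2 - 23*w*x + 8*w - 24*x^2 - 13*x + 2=4*w^3 + w^2*(-10*x - 6) + w*(-24*x^2 + 28*x - 16) + 72*x^2 + 6*x - 6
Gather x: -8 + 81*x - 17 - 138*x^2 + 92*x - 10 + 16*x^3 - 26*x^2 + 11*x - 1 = 16*x^3 - 164*x^2 + 184*x - 36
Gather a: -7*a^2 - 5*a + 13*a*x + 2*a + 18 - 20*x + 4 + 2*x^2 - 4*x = -7*a^2 + a*(13*x - 3) + 2*x^2 - 24*x + 22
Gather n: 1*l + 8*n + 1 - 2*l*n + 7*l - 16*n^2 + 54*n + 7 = 8*l - 16*n^2 + n*(62 - 2*l) + 8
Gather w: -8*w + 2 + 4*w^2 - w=4*w^2 - 9*w + 2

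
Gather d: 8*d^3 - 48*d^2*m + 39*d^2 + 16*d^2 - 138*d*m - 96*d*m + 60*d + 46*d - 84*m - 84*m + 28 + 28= 8*d^3 + d^2*(55 - 48*m) + d*(106 - 234*m) - 168*m + 56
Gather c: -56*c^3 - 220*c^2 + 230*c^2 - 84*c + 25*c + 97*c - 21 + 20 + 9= -56*c^3 + 10*c^2 + 38*c + 8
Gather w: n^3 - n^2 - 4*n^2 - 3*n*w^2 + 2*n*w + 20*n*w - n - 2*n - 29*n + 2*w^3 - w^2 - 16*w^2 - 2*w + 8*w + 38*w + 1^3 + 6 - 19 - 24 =n^3 - 5*n^2 - 32*n + 2*w^3 + w^2*(-3*n - 17) + w*(22*n + 44) - 36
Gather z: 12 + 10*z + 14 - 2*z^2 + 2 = -2*z^2 + 10*z + 28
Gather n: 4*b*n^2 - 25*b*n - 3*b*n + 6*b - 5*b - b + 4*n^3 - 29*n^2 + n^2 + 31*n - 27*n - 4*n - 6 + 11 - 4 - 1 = -28*b*n + 4*n^3 + n^2*(4*b - 28)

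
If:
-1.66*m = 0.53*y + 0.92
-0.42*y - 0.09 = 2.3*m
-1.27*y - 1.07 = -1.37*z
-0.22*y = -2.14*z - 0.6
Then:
No Solution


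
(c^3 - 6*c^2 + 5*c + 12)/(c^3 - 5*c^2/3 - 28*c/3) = 3*(c^2 - 2*c - 3)/(c*(3*c + 7))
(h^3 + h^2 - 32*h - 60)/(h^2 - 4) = (h^2 - h - 30)/(h - 2)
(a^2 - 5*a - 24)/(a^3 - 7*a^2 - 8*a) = (a + 3)/(a*(a + 1))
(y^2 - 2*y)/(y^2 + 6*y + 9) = y*(y - 2)/(y^2 + 6*y + 9)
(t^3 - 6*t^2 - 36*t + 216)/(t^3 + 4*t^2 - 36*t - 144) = (t - 6)/(t + 4)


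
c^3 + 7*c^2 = c^2*(c + 7)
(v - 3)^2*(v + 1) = v^3 - 5*v^2 + 3*v + 9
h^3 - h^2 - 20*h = h*(h - 5)*(h + 4)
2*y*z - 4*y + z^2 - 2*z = (2*y + z)*(z - 2)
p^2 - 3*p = p*(p - 3)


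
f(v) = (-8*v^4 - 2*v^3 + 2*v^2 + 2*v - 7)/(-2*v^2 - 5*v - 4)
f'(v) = (4*v + 5)*(-8*v^4 - 2*v^3 + 2*v^2 + 2*v - 7)/(-2*v^2 - 5*v - 4)^2 + (-32*v^3 - 6*v^2 + 4*v + 2)/(-2*v^2 - 5*v - 4) = (32*v^5 + 124*v^4 + 148*v^3 + 18*v^2 - 44*v - 43)/(4*v^4 + 20*v^3 + 41*v^2 + 40*v + 16)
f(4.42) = 48.87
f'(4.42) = 26.89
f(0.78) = 0.89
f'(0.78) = 0.71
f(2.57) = 12.36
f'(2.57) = 12.70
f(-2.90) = 81.18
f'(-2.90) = -29.21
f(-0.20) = 2.38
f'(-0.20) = -3.63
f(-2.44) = 68.65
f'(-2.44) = -25.52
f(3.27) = 23.09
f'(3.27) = 17.98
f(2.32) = 9.42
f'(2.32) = 10.85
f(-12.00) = 699.03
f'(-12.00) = -104.86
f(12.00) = 480.22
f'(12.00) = 87.10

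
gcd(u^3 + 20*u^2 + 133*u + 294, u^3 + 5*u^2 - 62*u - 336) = u^2 + 13*u + 42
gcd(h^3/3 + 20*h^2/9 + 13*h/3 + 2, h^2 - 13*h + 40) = 1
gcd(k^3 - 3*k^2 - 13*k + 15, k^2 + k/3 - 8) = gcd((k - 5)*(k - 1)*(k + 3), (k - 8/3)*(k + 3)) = k + 3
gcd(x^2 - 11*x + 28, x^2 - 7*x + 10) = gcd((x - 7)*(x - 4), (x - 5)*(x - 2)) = 1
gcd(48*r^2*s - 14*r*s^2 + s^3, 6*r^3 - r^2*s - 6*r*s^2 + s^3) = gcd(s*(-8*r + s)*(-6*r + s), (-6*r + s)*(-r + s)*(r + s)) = 6*r - s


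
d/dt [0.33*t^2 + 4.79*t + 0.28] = 0.66*t + 4.79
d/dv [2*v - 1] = 2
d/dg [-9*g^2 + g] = 1 - 18*g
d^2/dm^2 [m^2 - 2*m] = 2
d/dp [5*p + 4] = 5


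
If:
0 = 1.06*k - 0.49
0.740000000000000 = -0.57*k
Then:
No Solution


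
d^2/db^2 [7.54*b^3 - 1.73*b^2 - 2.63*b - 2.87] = 45.24*b - 3.46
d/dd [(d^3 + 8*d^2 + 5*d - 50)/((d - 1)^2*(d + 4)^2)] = (-d^4 - 13*d^3 - 27*d^2 + 121*d + 280)/(d^6 + 9*d^5 + 15*d^4 - 45*d^3 - 60*d^2 + 144*d - 64)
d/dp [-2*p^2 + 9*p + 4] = 9 - 4*p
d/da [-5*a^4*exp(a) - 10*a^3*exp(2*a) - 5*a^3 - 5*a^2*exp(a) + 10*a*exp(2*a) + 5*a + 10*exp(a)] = -5*a^4*exp(a) - 20*a^3*exp(2*a) - 20*a^3*exp(a) - 30*a^2*exp(2*a) - 5*a^2*exp(a) - 15*a^2 + 20*a*exp(2*a) - 10*a*exp(a) + 10*exp(2*a) + 10*exp(a) + 5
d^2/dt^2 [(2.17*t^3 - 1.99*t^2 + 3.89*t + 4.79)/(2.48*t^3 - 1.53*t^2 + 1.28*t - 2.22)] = (-8.010896*t^6 + 102.219648*t^5 + 446.231856*t^4 - 466.098482*t^3 + 419.068902*t^2 + 86.837652*t - 14.35094)/(15.252992*t^9 - 28.230336*t^8 + 41.033832*t^7 - 73.684233*t^6 + 71.72016*t^5 - 65.393658*t^4 + 64.850336*t^3 - 33.5331*t^2 + 18.925056*t - 10.941048)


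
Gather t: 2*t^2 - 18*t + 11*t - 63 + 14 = 2*t^2 - 7*t - 49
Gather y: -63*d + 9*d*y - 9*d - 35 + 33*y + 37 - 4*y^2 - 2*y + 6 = -72*d - 4*y^2 + y*(9*d + 31) + 8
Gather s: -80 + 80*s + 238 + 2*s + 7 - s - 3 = 81*s + 162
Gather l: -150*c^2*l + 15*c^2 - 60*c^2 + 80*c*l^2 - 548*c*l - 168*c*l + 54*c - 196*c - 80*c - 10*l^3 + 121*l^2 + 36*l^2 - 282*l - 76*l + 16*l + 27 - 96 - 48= -45*c^2 - 222*c - 10*l^3 + l^2*(80*c + 157) + l*(-150*c^2 - 716*c - 342) - 117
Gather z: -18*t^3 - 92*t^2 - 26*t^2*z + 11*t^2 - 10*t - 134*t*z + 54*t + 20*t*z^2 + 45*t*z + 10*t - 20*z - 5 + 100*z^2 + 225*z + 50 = -18*t^3 - 81*t^2 + 54*t + z^2*(20*t + 100) + z*(-26*t^2 - 89*t + 205) + 45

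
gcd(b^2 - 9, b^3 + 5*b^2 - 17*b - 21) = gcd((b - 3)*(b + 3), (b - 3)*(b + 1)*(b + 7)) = b - 3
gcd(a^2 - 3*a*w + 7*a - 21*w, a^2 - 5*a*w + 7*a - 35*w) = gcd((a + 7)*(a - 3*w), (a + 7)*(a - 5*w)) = a + 7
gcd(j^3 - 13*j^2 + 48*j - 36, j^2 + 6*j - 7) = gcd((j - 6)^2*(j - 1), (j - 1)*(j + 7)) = j - 1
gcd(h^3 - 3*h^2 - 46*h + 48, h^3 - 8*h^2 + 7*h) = h - 1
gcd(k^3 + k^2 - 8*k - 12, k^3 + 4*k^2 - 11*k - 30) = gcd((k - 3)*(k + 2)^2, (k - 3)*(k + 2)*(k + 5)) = k^2 - k - 6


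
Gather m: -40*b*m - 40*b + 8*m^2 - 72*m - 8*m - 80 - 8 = -40*b + 8*m^2 + m*(-40*b - 80) - 88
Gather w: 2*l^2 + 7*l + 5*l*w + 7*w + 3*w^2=2*l^2 + 7*l + 3*w^2 + w*(5*l + 7)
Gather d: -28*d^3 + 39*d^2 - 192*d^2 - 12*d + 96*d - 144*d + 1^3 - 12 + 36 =-28*d^3 - 153*d^2 - 60*d + 25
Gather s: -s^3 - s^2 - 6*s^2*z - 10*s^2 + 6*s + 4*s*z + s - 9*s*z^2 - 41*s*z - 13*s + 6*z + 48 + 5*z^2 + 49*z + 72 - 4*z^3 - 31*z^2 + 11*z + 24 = -s^3 + s^2*(-6*z - 11) + s*(-9*z^2 - 37*z - 6) - 4*z^3 - 26*z^2 + 66*z + 144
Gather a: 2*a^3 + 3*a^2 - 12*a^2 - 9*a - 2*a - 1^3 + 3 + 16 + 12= 2*a^3 - 9*a^2 - 11*a + 30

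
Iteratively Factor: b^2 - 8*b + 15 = (b - 3)*(b - 5)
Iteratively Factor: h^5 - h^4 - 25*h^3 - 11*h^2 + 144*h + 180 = (h + 2)*(h^4 - 3*h^3 - 19*h^2 + 27*h + 90) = (h + 2)^2*(h^3 - 5*h^2 - 9*h + 45) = (h - 5)*(h + 2)^2*(h^2 - 9) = (h - 5)*(h - 3)*(h + 2)^2*(h + 3)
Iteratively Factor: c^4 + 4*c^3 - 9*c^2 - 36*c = (c + 3)*(c^3 + c^2 - 12*c) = c*(c + 3)*(c^2 + c - 12) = c*(c + 3)*(c + 4)*(c - 3)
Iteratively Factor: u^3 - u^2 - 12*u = (u + 3)*(u^2 - 4*u) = u*(u + 3)*(u - 4)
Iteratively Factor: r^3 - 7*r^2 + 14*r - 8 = (r - 4)*(r^2 - 3*r + 2) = (r - 4)*(r - 1)*(r - 2)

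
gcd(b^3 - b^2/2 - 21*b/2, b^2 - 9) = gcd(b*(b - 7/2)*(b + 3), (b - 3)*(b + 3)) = b + 3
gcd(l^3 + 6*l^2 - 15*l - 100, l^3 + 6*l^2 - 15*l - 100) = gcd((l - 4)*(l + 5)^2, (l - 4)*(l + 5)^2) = l^3 + 6*l^2 - 15*l - 100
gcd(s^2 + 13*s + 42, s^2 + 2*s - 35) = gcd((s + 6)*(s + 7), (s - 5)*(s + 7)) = s + 7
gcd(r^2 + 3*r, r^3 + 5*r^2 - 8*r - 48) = 1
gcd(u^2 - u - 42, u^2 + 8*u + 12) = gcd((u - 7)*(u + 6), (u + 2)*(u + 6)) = u + 6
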